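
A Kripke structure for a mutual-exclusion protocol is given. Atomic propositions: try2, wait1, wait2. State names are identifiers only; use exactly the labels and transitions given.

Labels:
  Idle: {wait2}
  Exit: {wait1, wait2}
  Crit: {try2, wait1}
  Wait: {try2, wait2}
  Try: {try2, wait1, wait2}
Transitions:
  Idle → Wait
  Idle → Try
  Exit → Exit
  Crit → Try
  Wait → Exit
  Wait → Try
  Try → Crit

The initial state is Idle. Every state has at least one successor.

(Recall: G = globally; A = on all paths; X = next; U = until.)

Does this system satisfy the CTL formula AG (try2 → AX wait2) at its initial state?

States satisfying try2 → AX wait2: {Idle, Exit, Crit, Wait}.
States satisfying AG (try2 → AX wait2): {Exit}.
Try is reachable from Idle and violates try2 → AX wait2, so AG fails at Idle.
Idle ∉ Sat(AG (try2 → AX wait2)).

No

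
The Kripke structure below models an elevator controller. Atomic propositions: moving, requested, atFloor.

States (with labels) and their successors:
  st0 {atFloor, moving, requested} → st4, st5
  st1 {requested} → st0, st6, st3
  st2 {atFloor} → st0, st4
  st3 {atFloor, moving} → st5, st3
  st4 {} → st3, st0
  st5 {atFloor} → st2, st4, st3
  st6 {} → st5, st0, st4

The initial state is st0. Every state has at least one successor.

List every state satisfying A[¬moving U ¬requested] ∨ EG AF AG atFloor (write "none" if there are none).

States satisfying ¬moving: {st1, st2, st4, st5, st6}.
States satisfying ¬requested: {st2, st3, st4, st5, st6}.
States satisfying A[¬moving U ¬requested]: {st2, st3, st4, st5, st6}.
States satisfying AF AG atFloor: ∅.
States satisfying EG AF AG atFloor: ∅.
States satisfying A[¬moving U ¬requested] ∨ EG AF AG atFloor: {st2, st3, st4, st5, st6}.

{st2, st3, st4, st5, st6}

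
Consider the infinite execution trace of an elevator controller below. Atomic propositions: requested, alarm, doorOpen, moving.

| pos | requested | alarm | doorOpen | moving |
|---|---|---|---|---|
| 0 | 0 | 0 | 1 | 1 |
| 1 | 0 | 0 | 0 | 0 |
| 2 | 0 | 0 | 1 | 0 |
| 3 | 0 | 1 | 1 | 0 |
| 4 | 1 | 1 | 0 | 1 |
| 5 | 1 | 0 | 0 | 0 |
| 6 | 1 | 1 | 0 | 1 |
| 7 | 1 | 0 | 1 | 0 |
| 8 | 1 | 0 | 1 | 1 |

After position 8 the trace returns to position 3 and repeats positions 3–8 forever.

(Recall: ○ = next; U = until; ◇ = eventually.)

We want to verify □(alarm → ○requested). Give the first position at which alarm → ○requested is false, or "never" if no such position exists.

alarm → ○requested holds at every position 0..8, and those are all the positions the trace ever visits, so the invariant □(alarm → ○requested) is never violated.

never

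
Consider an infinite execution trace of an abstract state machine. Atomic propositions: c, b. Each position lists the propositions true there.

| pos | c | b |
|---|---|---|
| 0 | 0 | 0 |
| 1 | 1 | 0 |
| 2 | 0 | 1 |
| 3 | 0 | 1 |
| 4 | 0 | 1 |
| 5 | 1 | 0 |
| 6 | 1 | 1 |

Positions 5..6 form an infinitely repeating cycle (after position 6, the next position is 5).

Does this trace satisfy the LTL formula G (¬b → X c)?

Violated

¬b → X c must hold at every position from 0 onward. It fails at position 1, so G (¬b → X c) is false.
Positions where ¬b holds: 0, 1, 5.
Check X c at each: 0→ok, 1→fails, 5→ok.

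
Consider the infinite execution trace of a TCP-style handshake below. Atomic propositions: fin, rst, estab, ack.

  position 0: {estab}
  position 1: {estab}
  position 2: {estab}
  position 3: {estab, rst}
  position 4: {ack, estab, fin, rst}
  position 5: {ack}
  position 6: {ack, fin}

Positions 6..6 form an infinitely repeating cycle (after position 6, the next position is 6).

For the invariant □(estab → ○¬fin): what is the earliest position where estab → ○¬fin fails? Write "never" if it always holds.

Check estab → ○¬fin at each position in order: 0 ✓, 1 ✓, 2 ✓.
At position 3 the labels are {estab, rst} and the next position 4 has {ack, estab, fin, rst}, so estab → ○¬fin is false there. This is the first violation.

3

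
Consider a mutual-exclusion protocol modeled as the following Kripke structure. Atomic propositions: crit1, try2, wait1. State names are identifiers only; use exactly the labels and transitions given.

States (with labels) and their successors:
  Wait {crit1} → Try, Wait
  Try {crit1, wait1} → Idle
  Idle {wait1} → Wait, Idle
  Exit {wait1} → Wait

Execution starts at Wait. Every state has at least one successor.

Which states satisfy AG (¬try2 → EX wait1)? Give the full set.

{Wait, Try, Idle}

States satisfying ¬try2 → EX wait1: {Wait, Try, Idle}.
States satisfying AG (¬try2 → EX wait1): {Wait, Try, Idle}.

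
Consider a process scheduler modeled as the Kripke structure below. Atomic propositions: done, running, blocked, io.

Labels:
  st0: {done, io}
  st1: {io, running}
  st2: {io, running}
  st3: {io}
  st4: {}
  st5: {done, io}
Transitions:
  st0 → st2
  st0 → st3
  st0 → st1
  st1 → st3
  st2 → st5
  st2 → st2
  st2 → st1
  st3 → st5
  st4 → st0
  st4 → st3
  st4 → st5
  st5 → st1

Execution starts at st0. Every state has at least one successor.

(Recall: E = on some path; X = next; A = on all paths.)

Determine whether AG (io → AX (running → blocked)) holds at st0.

States satisfying io → AX (running → blocked): {st1, st3, st4}.
States satisfying AG (io → AX (running → blocked)): ∅.
st0 is reachable from st0 and violates io → AX (running → blocked), so AG fails at st0.
st0 ∉ Sat(AG (io → AX (running → blocked))).

No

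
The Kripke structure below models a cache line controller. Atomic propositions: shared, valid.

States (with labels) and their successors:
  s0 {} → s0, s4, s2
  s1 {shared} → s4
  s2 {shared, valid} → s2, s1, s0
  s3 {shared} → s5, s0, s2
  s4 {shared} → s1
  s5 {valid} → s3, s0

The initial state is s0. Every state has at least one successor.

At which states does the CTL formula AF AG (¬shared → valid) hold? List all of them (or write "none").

States satisfying AG (¬shared → valid): {s1, s4}.
States satisfying AF AG (¬shared → valid): {s1, s4}.

{s1, s4}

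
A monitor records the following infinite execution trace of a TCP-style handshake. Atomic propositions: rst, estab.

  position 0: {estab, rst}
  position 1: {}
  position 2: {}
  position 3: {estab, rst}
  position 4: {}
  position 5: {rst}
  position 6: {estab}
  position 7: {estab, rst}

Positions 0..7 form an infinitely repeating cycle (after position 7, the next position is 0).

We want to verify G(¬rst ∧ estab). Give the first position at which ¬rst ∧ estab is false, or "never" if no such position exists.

0

At position 0 the labels are {estab, rst}, so ¬rst ∧ estab is false there. This is the first violation.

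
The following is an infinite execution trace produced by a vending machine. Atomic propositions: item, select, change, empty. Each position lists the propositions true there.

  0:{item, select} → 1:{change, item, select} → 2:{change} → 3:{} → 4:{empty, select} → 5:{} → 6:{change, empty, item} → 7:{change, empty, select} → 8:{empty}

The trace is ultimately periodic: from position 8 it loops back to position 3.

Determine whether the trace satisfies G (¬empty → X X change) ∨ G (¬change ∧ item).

¬empty → X X change must hold at every position from 0 onward. It fails at position 1, so G (¬empty → X X change) is false.
Positions where ¬empty holds: 0, 1, 2, 3, 5.
Check X X change at each: 0→ok, 1→fails, 2→fails, 3→fails, 5→ok.
¬change ∧ item must hold at every position from 0 onward. It fails at position 1, so G (¬change ∧ item) is false.
At position 0: G (¬empty → X X change) is false; G (¬change ∧ item) is false; so G (¬empty → X X change) ∨ G (¬change ∧ item) is false.

Violated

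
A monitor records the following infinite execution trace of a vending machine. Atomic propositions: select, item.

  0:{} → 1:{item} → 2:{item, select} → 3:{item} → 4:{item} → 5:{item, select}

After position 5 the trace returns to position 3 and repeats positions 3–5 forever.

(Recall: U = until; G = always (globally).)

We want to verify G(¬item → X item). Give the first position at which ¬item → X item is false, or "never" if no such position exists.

¬item → X item holds at every position 0..5, and those are all the positions the trace ever visits, so the invariant G(¬item → X item) is never violated.

never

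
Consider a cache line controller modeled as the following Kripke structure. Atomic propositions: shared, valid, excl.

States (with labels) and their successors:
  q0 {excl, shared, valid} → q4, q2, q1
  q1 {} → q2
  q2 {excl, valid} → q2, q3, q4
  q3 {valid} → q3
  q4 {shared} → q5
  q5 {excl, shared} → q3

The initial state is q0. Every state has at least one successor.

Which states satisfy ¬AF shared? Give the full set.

{q1, q2, q3}

States satisfying shared: {q0, q4, q5}.
States satisfying AF shared: {q0, q4, q5}.
States satisfying ¬AF shared: {q1, q2, q3}.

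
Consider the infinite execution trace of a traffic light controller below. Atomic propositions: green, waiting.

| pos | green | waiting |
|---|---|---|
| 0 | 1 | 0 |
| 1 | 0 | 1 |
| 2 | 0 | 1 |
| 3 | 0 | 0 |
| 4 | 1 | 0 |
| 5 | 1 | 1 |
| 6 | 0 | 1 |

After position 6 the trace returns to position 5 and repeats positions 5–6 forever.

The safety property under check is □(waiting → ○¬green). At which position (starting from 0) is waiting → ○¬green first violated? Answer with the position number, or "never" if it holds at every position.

6

Check waiting → ○¬green at each position in order: 0 ✓, 1 ✓, 2 ✓, 3 ✓, 4 ✓, 5 ✓.
At position 6 the labels are {waiting} and the next position 5 has {green, waiting}, so waiting → ○¬green is false there. This is the first violation.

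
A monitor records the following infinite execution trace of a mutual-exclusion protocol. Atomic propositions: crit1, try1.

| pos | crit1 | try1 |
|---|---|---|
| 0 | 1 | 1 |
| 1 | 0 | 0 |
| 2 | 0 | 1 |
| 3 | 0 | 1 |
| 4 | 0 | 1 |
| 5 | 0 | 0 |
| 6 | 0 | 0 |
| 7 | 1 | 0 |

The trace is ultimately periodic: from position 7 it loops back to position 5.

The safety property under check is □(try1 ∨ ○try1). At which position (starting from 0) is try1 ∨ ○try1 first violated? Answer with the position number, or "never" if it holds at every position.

Check try1 ∨ ○try1 at each position in order: 0 ✓, 1 ✓, 2 ✓, 3 ✓, 4 ✓.
At position 5 the labels are {} and the next position 6 has {}, so try1 ∨ ○try1 is false there. This is the first violation.

5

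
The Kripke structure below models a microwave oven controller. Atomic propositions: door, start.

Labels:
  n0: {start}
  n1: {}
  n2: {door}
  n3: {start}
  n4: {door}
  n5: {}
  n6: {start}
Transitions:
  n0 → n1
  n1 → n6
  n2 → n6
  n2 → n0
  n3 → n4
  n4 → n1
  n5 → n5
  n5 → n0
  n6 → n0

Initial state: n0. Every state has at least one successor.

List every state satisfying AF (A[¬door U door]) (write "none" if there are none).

States satisfying A[¬door U door]: {n2, n3, n4}.
States satisfying AF (A[¬door U door]): {n2, n3, n4}.

{n2, n3, n4}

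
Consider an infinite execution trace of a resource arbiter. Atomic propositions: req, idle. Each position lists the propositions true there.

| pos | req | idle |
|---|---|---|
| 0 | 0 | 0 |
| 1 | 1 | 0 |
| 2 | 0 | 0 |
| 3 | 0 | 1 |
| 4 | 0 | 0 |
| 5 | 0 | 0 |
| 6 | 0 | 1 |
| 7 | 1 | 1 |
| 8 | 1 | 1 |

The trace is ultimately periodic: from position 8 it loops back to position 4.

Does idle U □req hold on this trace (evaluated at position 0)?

Walking from position 0: at position 0, □req has not yet held and idle fails, so idle U □req is false.

No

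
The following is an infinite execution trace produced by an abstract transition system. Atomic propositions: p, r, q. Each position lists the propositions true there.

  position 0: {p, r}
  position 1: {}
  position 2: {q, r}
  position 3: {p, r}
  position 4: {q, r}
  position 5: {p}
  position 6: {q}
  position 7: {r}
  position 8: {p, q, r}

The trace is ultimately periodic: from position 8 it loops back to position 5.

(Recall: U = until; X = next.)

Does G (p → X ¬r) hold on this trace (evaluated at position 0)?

Does not hold

p → X ¬r must hold at every position from 0 onward. It fails at position 3, so G (p → X ¬r) is false.
Positions where p holds: 0, 3, 5, 8.
Check X ¬r at each: 0→ok, 3→fails, 5→ok, 8→ok.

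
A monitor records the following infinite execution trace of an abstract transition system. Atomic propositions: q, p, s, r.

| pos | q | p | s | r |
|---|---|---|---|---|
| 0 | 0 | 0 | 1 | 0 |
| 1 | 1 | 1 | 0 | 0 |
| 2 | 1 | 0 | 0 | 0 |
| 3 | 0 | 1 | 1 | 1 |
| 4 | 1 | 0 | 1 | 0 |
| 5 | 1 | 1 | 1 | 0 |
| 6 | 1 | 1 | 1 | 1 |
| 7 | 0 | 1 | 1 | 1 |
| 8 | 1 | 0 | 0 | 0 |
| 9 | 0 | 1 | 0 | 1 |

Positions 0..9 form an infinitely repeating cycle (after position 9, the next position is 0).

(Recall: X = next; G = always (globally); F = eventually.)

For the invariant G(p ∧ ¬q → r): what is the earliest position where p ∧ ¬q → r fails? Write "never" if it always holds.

never

p ∧ ¬q → r holds at every position 0..9, and those are all the positions the trace ever visits, so the invariant G(p ∧ ¬q → r) is never violated.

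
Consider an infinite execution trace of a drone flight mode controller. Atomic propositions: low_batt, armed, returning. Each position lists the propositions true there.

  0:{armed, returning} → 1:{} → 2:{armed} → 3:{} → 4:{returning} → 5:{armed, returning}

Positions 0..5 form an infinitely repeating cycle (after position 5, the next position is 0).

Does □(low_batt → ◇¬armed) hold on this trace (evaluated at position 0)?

low_batt → ◇¬armed holds at every position 0..5, and those are all positions ever visited, so □(low_batt → ◇¬armed) holds.

Satisfied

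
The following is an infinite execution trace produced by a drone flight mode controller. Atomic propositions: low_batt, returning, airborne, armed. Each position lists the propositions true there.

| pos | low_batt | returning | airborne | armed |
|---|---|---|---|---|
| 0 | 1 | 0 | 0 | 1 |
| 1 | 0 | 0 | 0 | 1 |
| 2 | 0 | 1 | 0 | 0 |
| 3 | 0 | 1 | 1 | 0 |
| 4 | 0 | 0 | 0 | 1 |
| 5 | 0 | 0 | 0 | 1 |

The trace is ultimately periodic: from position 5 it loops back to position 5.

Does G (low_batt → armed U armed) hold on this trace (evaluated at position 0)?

low_batt → armed U armed holds at every position 0..5, and those are all positions ever visited, so G (low_batt → armed U armed) holds.
Positions where low_batt holds: 0.
Check armed U armed at each: 0→ok.

Holds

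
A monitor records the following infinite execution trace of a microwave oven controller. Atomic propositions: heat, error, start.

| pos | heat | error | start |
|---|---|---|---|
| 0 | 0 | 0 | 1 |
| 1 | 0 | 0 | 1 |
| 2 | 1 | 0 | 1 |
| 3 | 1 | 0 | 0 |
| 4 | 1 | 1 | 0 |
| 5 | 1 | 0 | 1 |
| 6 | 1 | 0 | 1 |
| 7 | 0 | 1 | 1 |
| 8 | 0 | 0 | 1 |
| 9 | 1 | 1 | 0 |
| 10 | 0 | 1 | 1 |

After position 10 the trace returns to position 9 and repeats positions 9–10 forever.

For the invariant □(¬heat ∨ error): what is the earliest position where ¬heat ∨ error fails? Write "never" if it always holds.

Check ¬heat ∨ error at each position in order: 0 ✓, 1 ✓.
At position 2 the labels are {heat, start}, so ¬heat ∨ error is false there. This is the first violation.

2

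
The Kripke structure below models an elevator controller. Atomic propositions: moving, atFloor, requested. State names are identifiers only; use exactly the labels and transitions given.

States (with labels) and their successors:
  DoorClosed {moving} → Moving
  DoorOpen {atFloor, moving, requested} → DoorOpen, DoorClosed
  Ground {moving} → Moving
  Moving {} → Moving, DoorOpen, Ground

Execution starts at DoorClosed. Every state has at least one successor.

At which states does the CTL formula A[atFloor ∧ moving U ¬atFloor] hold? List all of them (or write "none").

{DoorClosed, Ground, Moving}

States satisfying atFloor ∧ moving: {DoorOpen}.
States satisfying ¬atFloor: {DoorClosed, Ground, Moving}.
States satisfying A[atFloor ∧ moving U ¬atFloor]: {DoorClosed, Ground, Moving}.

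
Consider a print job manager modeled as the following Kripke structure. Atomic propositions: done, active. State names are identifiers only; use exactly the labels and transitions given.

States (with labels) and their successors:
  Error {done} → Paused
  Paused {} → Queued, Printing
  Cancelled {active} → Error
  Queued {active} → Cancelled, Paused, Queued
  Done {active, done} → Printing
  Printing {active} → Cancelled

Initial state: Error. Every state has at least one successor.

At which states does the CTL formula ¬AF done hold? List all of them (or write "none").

States satisfying done: {Error, Done}.
States satisfying AF done: {Error, Cancelled, Done, Printing}.
States satisfying ¬AF done: {Paused, Queued}.

{Paused, Queued}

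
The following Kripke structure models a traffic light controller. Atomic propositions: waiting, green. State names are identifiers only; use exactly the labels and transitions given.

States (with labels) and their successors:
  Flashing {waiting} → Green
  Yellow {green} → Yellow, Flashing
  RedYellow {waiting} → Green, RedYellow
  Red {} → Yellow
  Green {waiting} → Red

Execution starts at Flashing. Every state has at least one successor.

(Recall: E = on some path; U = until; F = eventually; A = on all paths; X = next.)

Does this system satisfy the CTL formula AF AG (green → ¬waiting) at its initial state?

States satisfying AG (green → ¬waiting): {Flashing, Yellow, RedYellow, Red, Green}.
States satisfying AF AG (green → ¬waiting): {Flashing, Yellow, RedYellow, Red, Green}.
Flashing ∈ Sat(AF AG (green → ¬waiting)).

Holds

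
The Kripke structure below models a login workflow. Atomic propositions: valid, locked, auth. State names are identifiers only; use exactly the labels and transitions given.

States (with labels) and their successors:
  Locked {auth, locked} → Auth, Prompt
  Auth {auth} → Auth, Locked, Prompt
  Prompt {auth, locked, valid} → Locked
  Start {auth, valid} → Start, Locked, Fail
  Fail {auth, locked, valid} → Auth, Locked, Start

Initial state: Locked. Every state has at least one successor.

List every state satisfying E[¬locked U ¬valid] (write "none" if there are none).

States satisfying ¬locked: {Auth, Start}.
States satisfying ¬valid: {Locked, Auth}.
States satisfying E[¬locked U ¬valid]: {Locked, Auth, Start}.

{Locked, Auth, Start}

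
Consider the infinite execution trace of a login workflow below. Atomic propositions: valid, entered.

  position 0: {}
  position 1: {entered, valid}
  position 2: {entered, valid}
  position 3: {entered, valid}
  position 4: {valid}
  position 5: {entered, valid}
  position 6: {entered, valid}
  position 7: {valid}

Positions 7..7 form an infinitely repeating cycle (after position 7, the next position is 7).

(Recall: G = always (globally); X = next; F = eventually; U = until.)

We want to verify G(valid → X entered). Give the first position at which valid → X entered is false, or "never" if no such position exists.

Check valid → X entered at each position in order: 0 ✓, 1 ✓, 2 ✓.
At position 3 the labels are {entered, valid} and the next position 4 has {valid}, so valid → X entered is false there. This is the first violation.

3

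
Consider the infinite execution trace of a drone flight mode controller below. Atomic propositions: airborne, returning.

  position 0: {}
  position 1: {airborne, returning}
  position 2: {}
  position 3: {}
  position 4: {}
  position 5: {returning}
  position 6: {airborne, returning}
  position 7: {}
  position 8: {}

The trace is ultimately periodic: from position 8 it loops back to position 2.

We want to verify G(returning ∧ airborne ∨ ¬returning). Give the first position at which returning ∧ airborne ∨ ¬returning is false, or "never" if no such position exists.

5

Check returning ∧ airborne ∨ ¬returning at each position in order: 0 ✓, 1 ✓, 2 ✓, 3 ✓, 4 ✓.
At position 5 the labels are {returning}, so returning ∧ airborne ∨ ¬returning is false there. This is the first violation.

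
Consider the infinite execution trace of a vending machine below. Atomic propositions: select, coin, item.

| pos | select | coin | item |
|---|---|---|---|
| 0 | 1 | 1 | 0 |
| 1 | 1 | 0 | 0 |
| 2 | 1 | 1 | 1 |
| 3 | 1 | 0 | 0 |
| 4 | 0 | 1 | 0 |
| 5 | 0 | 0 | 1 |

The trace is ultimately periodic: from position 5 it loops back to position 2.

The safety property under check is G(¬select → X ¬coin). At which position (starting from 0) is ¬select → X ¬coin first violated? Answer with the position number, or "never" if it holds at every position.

5

Check ¬select → X ¬coin at each position in order: 0 ✓, 1 ✓, 2 ✓, 3 ✓, 4 ✓.
At position 5 the labels are {item} and the next position 2 has {coin, item, select}, so ¬select → X ¬coin is false there. This is the first violation.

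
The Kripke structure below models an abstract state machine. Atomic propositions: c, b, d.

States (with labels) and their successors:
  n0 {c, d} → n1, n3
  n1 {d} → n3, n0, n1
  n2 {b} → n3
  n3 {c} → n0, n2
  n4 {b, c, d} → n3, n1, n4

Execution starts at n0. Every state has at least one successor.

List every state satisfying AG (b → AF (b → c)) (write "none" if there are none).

States satisfying b → AF (b → c): {n0, n1, n2, n3, n4}.
States satisfying AG (b → AF (b → c)): {n0, n1, n2, n3, n4}.

{n0, n1, n2, n3, n4}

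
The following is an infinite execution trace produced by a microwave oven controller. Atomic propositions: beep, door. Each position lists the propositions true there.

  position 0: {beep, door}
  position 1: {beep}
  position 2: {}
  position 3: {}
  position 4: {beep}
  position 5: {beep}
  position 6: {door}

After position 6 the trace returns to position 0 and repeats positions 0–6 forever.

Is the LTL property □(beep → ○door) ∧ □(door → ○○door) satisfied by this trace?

Violated

beep → ○door must hold at every position from 0 onward. It fails at position 0, so □(beep → ○door) is false.
Positions where beep holds: 0, 1, 4, 5.
Check ○door at each: 0→fails, 1→fails, 4→fails, 5→ok.
door → ○○door must hold at every position from 0 onward. It fails at position 0, so □(door → ○○door) is false.
Positions where door holds: 0, 6.
Check ○○door at each: 0→fails, 6→fails.
At position 0: □(beep → ○door) is false; □(door → ○○door) is false; so □(beep → ○door) ∧ □(door → ○○door) is false.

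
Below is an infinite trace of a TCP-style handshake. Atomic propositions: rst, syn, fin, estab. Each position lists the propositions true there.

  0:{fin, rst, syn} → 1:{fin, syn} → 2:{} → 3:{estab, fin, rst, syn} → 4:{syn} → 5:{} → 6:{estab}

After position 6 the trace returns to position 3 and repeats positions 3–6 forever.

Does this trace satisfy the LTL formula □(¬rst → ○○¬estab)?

Does not hold

¬rst → ○○¬estab must hold at every position from 0 onward. It fails at position 1, so □(¬rst → ○○¬estab) is false.
Positions where ¬rst holds: 1, 2, 4, 5, 6.
Check ○○¬estab at each: 1→fails, 2→ok, 4→fails, 5→fails, 6→ok.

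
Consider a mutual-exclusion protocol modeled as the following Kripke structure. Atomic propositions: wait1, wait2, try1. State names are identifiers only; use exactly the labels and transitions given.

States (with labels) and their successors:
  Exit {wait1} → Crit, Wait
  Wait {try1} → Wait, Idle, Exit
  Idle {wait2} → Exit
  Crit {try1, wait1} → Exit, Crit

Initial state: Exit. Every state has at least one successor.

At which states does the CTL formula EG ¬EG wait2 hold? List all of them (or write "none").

{Exit, Wait, Idle, Crit}

States satisfying ¬EG wait2: {Exit, Wait, Idle, Crit}.
States satisfying EG ¬EG wait2: {Exit, Wait, Idle, Crit}.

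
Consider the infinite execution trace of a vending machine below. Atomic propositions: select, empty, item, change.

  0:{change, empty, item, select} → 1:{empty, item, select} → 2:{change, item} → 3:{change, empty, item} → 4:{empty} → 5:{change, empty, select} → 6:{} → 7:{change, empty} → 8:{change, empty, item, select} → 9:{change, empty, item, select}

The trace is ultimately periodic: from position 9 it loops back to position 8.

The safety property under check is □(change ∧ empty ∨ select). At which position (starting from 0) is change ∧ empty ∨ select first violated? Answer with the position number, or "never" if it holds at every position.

Check change ∧ empty ∨ select at each position in order: 0 ✓, 1 ✓.
At position 2 the labels are {change, item}, so change ∧ empty ∨ select is false there. This is the first violation.

2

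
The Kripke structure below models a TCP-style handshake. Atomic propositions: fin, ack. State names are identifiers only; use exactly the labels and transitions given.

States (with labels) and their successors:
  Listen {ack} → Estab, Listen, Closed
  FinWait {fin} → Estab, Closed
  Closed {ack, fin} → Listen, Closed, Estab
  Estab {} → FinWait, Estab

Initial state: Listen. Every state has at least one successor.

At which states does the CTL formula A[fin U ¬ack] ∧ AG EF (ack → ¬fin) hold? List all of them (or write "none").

States satisfying fin: {FinWait, Closed}.
States satisfying ¬ack: {FinWait, Estab}.
States satisfying A[fin U ¬ack]: {FinWait, Estab}.
States satisfying EF (ack → ¬fin): {Listen, FinWait, Closed, Estab}.
States satisfying AG EF (ack → ¬fin): {Listen, FinWait, Closed, Estab}.
States satisfying A[fin U ¬ack] ∧ AG EF (ack → ¬fin): {FinWait, Estab}.

{FinWait, Estab}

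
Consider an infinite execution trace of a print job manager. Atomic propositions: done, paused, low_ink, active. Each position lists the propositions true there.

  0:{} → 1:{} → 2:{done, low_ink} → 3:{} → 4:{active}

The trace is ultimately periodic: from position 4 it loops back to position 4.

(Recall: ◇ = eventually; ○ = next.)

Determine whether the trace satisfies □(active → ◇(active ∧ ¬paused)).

active → ◇(active ∧ ¬paused) holds at every position 0..4, and those are all positions ever visited, so □(active → ◇(active ∧ ¬paused)) holds.
Positions where active holds: 4.
Check ◇(active ∧ ¬paused) at each: 4→ok.

Satisfied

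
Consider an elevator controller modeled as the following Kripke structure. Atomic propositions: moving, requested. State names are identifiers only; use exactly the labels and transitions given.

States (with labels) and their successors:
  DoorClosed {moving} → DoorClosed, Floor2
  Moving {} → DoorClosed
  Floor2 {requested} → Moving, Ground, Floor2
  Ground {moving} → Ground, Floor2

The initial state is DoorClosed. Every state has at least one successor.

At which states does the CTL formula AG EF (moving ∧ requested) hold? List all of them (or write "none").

none

States satisfying EF (moving ∧ requested): ∅.
States satisfying AG EF (moving ∧ requested): ∅.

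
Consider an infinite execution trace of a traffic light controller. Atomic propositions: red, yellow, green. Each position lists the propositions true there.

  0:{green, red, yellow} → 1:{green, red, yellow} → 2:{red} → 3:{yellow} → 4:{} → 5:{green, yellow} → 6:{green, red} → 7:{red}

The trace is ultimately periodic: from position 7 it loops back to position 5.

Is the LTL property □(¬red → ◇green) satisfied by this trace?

¬red → ◇green holds at every position 0..7, and those are all positions ever visited, so □(¬red → ◇green) holds.
Positions where ¬red holds: 3, 4, 5.
Check ◇green at each: 3→ok, 4→ok, 5→ok.

Holds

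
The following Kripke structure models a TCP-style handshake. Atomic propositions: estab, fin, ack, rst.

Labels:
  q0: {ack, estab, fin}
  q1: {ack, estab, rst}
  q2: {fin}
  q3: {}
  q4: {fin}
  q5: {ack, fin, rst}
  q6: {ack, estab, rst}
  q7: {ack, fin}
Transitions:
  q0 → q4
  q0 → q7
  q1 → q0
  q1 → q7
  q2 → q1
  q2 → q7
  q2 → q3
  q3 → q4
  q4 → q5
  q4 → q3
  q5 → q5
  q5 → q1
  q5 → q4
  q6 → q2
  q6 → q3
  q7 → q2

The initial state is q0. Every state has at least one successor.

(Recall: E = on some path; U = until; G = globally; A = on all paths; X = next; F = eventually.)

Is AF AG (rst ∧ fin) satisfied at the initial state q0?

States satisfying AG (rst ∧ fin): ∅.
States satisfying AF AG (rst ∧ fin): ∅.
There is a path from q0 along which AG (rst ∧ fin) never holds.
q0 ∉ Sat(AF AG (rst ∧ fin)).

Does not hold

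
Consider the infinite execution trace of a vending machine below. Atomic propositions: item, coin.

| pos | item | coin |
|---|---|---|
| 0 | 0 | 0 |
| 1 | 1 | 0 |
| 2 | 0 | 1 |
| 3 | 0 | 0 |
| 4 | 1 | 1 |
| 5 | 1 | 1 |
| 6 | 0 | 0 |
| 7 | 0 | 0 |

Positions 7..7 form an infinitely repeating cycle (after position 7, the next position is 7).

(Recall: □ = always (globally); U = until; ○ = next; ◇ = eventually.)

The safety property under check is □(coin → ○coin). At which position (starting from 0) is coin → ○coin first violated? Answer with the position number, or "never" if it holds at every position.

2

Check coin → ○coin at each position in order: 0 ✓, 1 ✓.
At position 2 the labels are {coin} and the next position 3 has {}, so coin → ○coin is false there. This is the first violation.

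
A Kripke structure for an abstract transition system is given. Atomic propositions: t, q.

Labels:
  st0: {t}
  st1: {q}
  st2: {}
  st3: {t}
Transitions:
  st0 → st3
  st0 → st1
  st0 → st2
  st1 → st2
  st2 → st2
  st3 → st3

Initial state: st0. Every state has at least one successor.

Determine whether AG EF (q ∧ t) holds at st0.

States satisfying EF (q ∧ t): ∅.
States satisfying AG EF (q ∧ t): ∅.
st0 is reachable from st0 and violates EF (q ∧ t), so AG fails at st0.
st0 ∉ Sat(AG EF (q ∧ t)).

Violated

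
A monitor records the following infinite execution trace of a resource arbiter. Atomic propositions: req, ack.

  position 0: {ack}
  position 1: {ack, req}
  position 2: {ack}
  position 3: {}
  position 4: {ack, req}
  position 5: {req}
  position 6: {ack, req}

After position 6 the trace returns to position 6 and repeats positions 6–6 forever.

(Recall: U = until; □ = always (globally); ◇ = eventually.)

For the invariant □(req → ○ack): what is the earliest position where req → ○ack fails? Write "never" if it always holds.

4

Check req → ○ack at each position in order: 0 ✓, 1 ✓, 2 ✓, 3 ✓.
At position 4 the labels are {ack, req} and the next position 5 has {req}, so req → ○ack is false there. This is the first violation.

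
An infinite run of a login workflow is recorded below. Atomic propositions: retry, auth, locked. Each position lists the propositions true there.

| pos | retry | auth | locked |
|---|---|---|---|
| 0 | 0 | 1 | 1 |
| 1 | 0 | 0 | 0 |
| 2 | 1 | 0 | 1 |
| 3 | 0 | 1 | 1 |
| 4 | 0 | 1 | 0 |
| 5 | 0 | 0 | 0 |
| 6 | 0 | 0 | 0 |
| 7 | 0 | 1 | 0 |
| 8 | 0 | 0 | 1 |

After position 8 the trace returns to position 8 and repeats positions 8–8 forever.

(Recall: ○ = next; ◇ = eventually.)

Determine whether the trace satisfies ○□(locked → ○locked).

Violated

The position after 0 is 1; □(locked → ○locked) is false there.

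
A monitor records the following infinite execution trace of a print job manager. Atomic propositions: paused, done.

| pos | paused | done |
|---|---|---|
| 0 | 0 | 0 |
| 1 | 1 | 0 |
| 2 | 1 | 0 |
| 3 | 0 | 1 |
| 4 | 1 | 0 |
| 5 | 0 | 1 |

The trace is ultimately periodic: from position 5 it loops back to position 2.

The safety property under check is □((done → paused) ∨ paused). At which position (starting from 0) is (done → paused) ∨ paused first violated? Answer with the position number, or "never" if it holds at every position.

Check (done → paused) ∨ paused at each position in order: 0 ✓, 1 ✓, 2 ✓.
At position 3 the labels are {done}, so (done → paused) ∨ paused is false there. This is the first violation.

3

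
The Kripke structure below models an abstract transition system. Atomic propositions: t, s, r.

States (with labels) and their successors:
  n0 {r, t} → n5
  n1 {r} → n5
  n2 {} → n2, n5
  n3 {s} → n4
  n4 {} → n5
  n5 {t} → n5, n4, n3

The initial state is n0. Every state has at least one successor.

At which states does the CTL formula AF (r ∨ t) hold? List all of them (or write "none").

{n0, n1, n3, n4, n5}

States satisfying r ∨ t: {n0, n1, n5}.
States satisfying AF (r ∨ t): {n0, n1, n3, n4, n5}.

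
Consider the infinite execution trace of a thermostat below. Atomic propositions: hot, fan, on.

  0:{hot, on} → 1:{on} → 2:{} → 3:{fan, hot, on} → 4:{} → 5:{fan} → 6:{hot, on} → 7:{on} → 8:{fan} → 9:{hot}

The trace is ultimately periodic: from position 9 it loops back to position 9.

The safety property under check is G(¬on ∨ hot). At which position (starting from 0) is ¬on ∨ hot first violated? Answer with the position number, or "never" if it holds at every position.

Check ¬on ∨ hot at each position in order: 0 ✓.
At position 1 the labels are {on}, so ¬on ∨ hot is false there. This is the first violation.

1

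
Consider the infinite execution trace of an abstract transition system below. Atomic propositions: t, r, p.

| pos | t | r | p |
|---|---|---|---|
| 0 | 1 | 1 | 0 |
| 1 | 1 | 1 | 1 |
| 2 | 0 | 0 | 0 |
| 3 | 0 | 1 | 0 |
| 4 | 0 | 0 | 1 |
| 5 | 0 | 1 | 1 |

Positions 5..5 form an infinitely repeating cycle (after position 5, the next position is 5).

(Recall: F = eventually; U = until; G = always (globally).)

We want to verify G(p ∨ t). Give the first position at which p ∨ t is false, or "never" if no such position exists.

2

Check p ∨ t at each position in order: 0 ✓, 1 ✓.
At position 2 the labels are {}, so p ∨ t is false there. This is the first violation.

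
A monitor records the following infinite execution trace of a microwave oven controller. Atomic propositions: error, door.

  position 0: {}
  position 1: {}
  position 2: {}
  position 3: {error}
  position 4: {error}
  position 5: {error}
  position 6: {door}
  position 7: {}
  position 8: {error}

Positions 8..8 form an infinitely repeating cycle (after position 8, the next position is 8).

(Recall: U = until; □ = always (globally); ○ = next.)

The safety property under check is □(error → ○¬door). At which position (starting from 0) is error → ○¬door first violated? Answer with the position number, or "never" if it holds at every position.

5

Check error → ○¬door at each position in order: 0 ✓, 1 ✓, 2 ✓, 3 ✓, 4 ✓.
At position 5 the labels are {error} and the next position 6 has {door}, so error → ○¬door is false there. This is the first violation.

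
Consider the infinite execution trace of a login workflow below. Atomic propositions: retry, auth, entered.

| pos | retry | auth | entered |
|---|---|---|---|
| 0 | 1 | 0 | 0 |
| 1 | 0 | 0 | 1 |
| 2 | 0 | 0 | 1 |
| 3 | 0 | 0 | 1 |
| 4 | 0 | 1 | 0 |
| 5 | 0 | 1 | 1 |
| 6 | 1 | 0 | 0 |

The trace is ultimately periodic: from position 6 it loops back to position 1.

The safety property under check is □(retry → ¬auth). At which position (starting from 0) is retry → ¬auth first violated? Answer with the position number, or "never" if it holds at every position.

retry → ¬auth holds at every position 0..6, and those are all the positions the trace ever visits, so the invariant □(retry → ¬auth) is never violated.

never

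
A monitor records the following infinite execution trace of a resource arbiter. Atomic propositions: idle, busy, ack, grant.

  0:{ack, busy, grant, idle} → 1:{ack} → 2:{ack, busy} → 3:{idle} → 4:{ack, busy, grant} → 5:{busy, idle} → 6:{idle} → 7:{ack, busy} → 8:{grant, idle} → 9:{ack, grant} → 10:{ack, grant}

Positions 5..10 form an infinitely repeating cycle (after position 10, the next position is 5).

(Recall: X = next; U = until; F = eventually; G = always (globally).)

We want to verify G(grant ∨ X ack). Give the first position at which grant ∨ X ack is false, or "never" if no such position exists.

2

Check grant ∨ X ack at each position in order: 0 ✓, 1 ✓.
At position 2 the labels are {ack, busy} and the next position 3 has {idle}, so grant ∨ X ack is false there. This is the first violation.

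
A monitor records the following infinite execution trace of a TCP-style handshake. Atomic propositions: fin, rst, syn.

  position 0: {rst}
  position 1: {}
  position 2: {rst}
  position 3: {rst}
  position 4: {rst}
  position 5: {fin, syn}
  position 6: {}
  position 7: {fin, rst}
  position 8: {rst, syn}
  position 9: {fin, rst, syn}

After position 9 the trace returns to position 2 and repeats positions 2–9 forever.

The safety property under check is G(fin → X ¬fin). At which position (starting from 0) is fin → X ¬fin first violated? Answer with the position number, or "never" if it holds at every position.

fin → X ¬fin holds at every position 0..9, and those are all the positions the trace ever visits, so the invariant G(fin → X ¬fin) is never violated.

never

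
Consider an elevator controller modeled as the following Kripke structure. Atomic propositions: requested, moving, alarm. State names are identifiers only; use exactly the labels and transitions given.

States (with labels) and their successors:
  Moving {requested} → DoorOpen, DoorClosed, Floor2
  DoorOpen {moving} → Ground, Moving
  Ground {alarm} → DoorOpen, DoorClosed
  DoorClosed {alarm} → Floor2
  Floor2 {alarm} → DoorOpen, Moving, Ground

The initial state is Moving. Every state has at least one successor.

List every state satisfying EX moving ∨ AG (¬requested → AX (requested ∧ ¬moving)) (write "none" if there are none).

{Moving, Ground, Floor2}

States satisfying moving: {DoorOpen}.
States satisfying EX moving: {Moving, Ground, Floor2}.
States satisfying ¬requested → AX (requested ∧ ¬moving): {Moving}.
States satisfying AG (¬requested → AX (requested ∧ ¬moving)): ∅.
States satisfying EX moving ∨ AG (¬requested → AX (requested ∧ ¬moving)): {Moving, Ground, Floor2}.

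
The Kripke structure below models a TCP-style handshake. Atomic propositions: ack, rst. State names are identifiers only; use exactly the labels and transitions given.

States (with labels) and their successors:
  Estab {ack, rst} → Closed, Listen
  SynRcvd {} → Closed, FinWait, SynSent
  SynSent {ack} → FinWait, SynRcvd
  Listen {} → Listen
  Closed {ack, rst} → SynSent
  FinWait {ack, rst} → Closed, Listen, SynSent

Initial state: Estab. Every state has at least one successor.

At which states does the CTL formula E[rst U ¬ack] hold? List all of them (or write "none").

States satisfying rst: {Estab, Closed, FinWait}.
States satisfying ¬ack: {SynRcvd, Listen}.
States satisfying E[rst U ¬ack]: {Estab, SynRcvd, Listen, FinWait}.

{Estab, SynRcvd, Listen, FinWait}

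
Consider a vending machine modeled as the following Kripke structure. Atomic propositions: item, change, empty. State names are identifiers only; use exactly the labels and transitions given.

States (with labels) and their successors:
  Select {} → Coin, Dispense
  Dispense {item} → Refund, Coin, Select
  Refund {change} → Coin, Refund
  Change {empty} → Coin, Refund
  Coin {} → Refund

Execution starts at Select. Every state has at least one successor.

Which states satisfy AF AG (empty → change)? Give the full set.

{Select, Dispense, Refund, Change, Coin}

States satisfying AG (empty → change): {Select, Dispense, Refund, Coin}.
States satisfying AF AG (empty → change): {Select, Dispense, Refund, Change, Coin}.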